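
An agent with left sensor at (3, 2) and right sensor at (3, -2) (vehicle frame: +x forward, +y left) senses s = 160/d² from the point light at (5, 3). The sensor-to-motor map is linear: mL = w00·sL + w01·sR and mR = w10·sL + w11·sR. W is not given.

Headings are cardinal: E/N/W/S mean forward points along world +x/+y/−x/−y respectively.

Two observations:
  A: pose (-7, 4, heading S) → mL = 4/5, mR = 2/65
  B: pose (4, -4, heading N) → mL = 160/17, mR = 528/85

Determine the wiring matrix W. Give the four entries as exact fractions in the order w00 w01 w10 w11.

0 1 -1/2 1

obs A: pose=(-7,4,S) → sL=20/13, sR=4/5, mL=4/5, mR=2/65
obs B: pose=(4,-4,N) → sL=32/5, sR=160/17, mL=160/17, mR=528/85
sensor matrix S = [[20/13, 4/5], [32/5, 160/17]]; det S = 51712/5525
solve [mL_A; mL_B] = S·[w00; w01] and [mR_A; mR_B] = S·[w10; w11]:
  w00 = 0, w01 = 1, w10 = -1/2, w11 = 1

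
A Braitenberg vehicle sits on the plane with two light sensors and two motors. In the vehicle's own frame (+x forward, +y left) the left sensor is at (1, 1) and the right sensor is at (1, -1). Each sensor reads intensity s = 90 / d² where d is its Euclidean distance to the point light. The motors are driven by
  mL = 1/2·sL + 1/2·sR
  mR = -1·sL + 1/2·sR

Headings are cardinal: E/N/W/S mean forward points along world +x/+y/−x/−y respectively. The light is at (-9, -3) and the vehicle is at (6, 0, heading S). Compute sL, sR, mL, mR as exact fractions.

9/26 9/20 207/520 -63/520

left sensor world pos  = (7, -1); dL² = 260
right sensor world pos = (5, -1); dR² = 200
sL = 90/260 = 9/26
sR = 90/200 = 9/20
mL = 1/2·sL + 1/2·sR = 207/520
mR = -1·sL + 1/2·sR = -63/520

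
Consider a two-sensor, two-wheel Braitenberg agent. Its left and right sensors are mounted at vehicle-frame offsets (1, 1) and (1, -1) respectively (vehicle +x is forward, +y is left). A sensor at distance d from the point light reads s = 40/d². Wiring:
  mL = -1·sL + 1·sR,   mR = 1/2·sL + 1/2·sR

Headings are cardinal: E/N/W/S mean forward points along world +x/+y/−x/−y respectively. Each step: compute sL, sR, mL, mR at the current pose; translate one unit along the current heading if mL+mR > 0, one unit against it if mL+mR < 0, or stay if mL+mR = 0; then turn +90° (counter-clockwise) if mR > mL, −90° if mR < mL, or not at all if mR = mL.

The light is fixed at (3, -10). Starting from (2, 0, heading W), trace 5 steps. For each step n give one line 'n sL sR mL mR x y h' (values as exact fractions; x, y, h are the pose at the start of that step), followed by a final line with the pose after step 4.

n=0: pose=(2,0,W); sL=8/17, sR=8/25; mL=-64/425, mR=168/425; mL+mR=104/425 → advance +1; mR−mL=232/425 → turn +1·90°
n=1: pose=(1,0,S); sL=20/41, sR=4/9; mL=-16/369, mR=172/369; mL+mR=52/123 → advance +1; mR−mL=188/369 → turn +1·90°
n=2: pose=(1,-1,E); sL=40/101, sR=8/13; mL=288/1313, mR=664/1313; mL+mR=952/1313 → advance +1; mR−mL=376/1313 → turn +1·90°
n=3: pose=(2,-1,N); sL=5/13, sR=2/5; mL=1/65, mR=51/130; mL+mR=53/130 → advance +1; mR−mL=49/130 → turn +1·90°
n=4: pose=(2,0,W); sL=8/17, sR=8/25; mL=-64/425, mR=168/425; mL+mR=104/425 → advance +1; mR−mL=232/425 → turn +1·90°

0 8/17 8/25 -64/425 168/425 2 0 W
1 20/41 4/9 -16/369 172/369 1 0 S
2 40/101 8/13 288/1313 664/1313 1 -1 E
3 5/13 2/5 1/65 51/130 2 -1 N
4 8/17 8/25 -64/425 168/425 2 0 W
final 1 0 S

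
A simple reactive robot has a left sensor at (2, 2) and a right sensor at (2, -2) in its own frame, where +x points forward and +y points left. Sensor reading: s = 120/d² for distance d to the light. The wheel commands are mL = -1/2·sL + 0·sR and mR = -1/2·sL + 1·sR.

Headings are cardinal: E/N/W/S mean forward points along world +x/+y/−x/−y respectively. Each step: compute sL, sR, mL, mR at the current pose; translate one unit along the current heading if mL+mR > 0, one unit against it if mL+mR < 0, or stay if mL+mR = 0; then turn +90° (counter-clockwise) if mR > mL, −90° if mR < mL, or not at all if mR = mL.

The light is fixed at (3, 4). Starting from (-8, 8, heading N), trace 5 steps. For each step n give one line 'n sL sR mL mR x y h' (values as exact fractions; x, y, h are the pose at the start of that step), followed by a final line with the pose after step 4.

0 24/41 40/39 -12/41 1172/1599 -8 8 N
1 60/89 60/109 -30/89 2070/9701 -8 9 W
2 120/73 40/51 -60/73 -140/3723 -7 9 S
3 15/16 3/2 -15/32 33/32 -7 10 E
4 24/37 120/113 -12/37 3084/4181 -6 10 N
final -6 11 W

n=0: pose=(-8,8,N); sL=24/41, sR=40/39; mL=-12/41, mR=1172/1599; mL+mR=704/1599 → advance +1; mR−mL=40/39 → turn +1·90°
n=1: pose=(-8,9,W); sL=60/89, sR=60/109; mL=-30/89, mR=2070/9701; mL+mR=-1200/9701 → advance -1; mR−mL=60/109 → turn +1·90°
n=2: pose=(-7,9,S); sL=120/73, sR=40/51; mL=-60/73, mR=-140/3723; mL+mR=-3200/3723 → advance -1; mR−mL=40/51 → turn +1·90°
n=3: pose=(-7,10,E); sL=15/16, sR=3/2; mL=-15/32, mR=33/32; mL+mR=9/16 → advance +1; mR−mL=3/2 → turn +1·90°
n=4: pose=(-6,10,N); sL=24/37, sR=120/113; mL=-12/37, mR=3084/4181; mL+mR=1728/4181 → advance +1; mR−mL=120/113 → turn +1·90°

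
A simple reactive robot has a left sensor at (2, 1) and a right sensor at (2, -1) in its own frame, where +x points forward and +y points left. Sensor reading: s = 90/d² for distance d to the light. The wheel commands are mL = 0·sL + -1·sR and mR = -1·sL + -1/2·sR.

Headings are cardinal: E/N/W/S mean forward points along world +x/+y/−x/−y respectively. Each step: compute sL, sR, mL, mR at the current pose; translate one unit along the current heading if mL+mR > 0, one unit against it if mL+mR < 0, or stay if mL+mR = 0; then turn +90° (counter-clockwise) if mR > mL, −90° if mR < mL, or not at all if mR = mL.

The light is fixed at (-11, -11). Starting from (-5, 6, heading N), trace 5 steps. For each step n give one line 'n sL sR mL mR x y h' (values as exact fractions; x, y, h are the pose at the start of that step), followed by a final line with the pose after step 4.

0 45/193 9/41 -9/41 -5427/15826 -5 6 N
1 90/353 90/289 -90/289 -41895/102017 -5 5 E
2 45/116 45/106 -45/106 -1845/3074 -6 5 S
3 18/53 10/37 -10/37 -931/1961 -6 6 W
4 45/193 9/41 -9/41 -5427/15826 -5 6 N
final -5 5 E

n=0: pose=(-5,6,N); sL=45/193, sR=9/41; mL=-9/41, mR=-5427/15826; mL+mR=-8901/15826 → advance -1; mR−mL=-1953/15826 → turn -1·90°
n=1: pose=(-5,5,E); sL=90/353, sR=90/289; mL=-90/289, mR=-41895/102017; mL+mR=-73665/102017 → advance -1; mR−mL=-10125/102017 → turn -1·90°
n=2: pose=(-6,5,S); sL=45/116, sR=45/106; mL=-45/106, mR=-1845/3074; mL+mR=-1575/1537 → advance -1; mR−mL=-270/1537 → turn -1·90°
n=3: pose=(-6,6,W); sL=18/53, sR=10/37; mL=-10/37, mR=-931/1961; mL+mR=-1461/1961 → advance -1; mR−mL=-401/1961 → turn -1·90°
n=4: pose=(-5,6,N); sL=45/193, sR=9/41; mL=-9/41, mR=-5427/15826; mL+mR=-8901/15826 → advance -1; mR−mL=-1953/15826 → turn -1·90°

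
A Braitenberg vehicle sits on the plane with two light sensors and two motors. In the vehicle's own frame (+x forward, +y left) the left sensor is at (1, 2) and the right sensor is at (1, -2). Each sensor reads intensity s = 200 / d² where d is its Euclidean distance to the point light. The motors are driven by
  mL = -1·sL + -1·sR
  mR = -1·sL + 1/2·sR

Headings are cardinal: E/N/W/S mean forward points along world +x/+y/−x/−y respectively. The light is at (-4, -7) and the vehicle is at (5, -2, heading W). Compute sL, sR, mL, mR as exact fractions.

200/73 200/113 -37200/8249 -15300/8249

left sensor world pos  = (4, -4); dL² = 73
right sensor world pos = (4, 0); dR² = 113
sL = 200/73 = 200/73
sR = 200/113 = 200/113
mL = -1·sL + -1·sR = -37200/8249
mR = -1·sL + 1/2·sR = -15300/8249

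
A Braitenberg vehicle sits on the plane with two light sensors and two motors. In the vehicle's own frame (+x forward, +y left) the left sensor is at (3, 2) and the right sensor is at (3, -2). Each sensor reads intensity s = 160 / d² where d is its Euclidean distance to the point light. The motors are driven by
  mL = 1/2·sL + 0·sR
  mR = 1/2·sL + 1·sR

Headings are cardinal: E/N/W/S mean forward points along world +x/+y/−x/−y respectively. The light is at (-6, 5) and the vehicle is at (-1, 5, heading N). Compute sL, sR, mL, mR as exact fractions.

80/9 80/29 40/9 1880/261

left sensor world pos  = (-3, 8); dL² = 18
right sensor world pos = (1, 8); dR² = 58
sL = 160/18 = 80/9
sR = 160/58 = 80/29
mL = 1/2·sL + 0·sR = 40/9
mR = 1/2·sL + 1·sR = 1880/261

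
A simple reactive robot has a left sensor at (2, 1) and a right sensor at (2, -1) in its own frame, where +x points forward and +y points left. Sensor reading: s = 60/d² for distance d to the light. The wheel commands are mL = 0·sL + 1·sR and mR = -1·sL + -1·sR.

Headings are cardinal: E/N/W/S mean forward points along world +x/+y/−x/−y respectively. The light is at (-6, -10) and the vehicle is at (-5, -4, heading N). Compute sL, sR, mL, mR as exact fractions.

left sensor world pos  = (-6, -2); dL² = 64
right sensor world pos = (-4, -2); dR² = 68
sL = 60/64 = 15/16
sR = 60/68 = 15/17
mL = 0·sL + 1·sR = 15/17
mR = -1·sL + -1·sR = -495/272

15/16 15/17 15/17 -495/272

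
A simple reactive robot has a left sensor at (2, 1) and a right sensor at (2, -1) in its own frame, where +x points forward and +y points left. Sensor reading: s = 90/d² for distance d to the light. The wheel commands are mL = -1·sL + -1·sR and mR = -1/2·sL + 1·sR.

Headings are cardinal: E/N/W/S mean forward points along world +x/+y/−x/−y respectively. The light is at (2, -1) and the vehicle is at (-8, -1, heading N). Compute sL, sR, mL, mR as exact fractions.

18/25 18/17 -756/425 297/425

left sensor world pos  = (-9, 1); dL² = 125
right sensor world pos = (-7, 1); dR² = 85
sL = 90/125 = 18/25
sR = 90/85 = 18/17
mL = -1·sL + -1·sR = -756/425
mR = -1/2·sL + 1·sR = 297/425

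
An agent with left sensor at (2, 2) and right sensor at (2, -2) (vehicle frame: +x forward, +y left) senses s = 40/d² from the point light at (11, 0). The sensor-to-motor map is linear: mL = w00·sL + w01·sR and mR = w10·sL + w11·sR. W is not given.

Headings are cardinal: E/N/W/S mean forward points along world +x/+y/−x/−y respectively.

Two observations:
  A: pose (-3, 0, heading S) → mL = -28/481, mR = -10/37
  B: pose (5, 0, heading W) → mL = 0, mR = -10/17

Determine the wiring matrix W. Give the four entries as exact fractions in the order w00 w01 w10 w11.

obs A: pose=(-3,0,S) → sL=10/37, sR=2/13, mL=-28/481, mR=-10/37
obs B: pose=(5,0,W) → sL=10/17, sR=10/17, mL=0, mR=-10/17
sensor matrix S = [[10/37, 2/13], [10/17, 10/17]]; det S = 560/8177
solve [mL_A; mL_B] = S·[w00; w01] and [mR_A; mR_B] = S·[w10; w11]:
  w00 = -1/2, w01 = 1/2, w10 = -1, w11 = 0

-1/2 1/2 -1 0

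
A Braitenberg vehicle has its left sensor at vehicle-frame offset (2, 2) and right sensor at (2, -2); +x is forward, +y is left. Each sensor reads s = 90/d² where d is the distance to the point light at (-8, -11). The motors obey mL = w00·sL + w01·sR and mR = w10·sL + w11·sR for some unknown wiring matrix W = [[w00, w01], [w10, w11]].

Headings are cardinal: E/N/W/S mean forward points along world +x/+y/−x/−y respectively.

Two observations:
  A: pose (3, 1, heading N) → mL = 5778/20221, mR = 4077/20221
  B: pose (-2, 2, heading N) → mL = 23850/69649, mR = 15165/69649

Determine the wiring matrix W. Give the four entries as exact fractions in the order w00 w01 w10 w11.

obs A: pose=(3,1,N) → sL=90/277, sR=18/73, mL=5778/20221, mR=4077/20221
obs B: pose=(-2,2,N) → sL=90/241, sR=90/289, mL=23850/69649, mR=15165/69649
sensor matrix S = [[90/277, 18/73], [90/241, 90/289]]; det S = 12817440/1408372429
solve [mL_A; mL_B] = S·[w00; w01] and [mR_A; mR_B] = S·[w10; w11]:
  w00 = 1/2, w01 = 1/2, w10 = 1, w11 = -1/2

1/2 1/2 1 -1/2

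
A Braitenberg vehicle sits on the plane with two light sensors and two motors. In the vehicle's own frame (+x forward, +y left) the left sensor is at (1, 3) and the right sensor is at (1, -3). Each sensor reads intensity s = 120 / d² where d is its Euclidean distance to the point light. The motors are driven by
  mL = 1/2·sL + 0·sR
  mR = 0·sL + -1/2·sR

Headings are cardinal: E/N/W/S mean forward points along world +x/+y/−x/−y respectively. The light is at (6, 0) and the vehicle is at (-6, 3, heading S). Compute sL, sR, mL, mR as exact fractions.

24/17 120/229 12/17 -60/229

left sensor world pos  = (-3, 2); dL² = 85
right sensor world pos = (-9, 2); dR² = 229
sL = 120/85 = 24/17
sR = 120/229 = 120/229
mL = 1/2·sL + 0·sR = 12/17
mR = 0·sL + -1/2·sR = -60/229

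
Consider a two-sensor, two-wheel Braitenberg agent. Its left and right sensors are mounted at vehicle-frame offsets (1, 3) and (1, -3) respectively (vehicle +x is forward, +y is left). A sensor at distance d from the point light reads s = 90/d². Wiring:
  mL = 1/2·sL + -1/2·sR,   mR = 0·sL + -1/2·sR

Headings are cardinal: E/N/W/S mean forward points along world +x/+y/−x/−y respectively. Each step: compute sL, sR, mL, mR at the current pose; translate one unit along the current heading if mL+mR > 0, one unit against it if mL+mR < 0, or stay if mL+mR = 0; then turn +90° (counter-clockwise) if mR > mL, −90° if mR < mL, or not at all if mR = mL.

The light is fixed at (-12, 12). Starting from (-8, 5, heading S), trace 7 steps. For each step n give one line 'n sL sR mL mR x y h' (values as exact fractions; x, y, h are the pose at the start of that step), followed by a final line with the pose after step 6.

n=0: pose=(-8,5,S); sL=90/113, sR=18/13; mL=-432/1469, mR=-9/13; mL+mR=-1449/1469 → advance -1; mR−mL=-45/113 → turn -1·90°
n=1: pose=(-8,6,W); sL=1, sR=5; mL=-2, mR=-5/2; mL+mR=-9/2 → advance -1; mR−mL=-1/2 → turn -1·90°
n=2: pose=(-7,6,N); sL=90/29, sR=90/89; mL=2700/2581, mR=-45/89; mL+mR=1395/2581 → advance +1; mR−mL=-45/29 → turn -1·90°
n=3: pose=(-7,7,E); sL=9/4, sR=9/10; mL=27/40, mR=-9/20; mL+mR=9/40 → advance +1; mR−mL=-9/8 → turn -1·90°
n=4: pose=(-6,7,S); sL=10/13, sR=2; mL=-8/13, mR=-1; mL+mR=-21/13 → advance -1; mR−mL=-5/13 → turn -1·90°
n=5: pose=(-6,8,W); sL=45/37, sR=45/13; mL=-540/481, mR=-45/26; mL+mR=-2745/962 → advance -1; mR−mL=-45/74 → turn -1·90°
n=6: pose=(-5,8,N); sL=18/5, sR=90/109; mL=756/545, mR=-45/109; mL+mR=531/545 → advance +1; mR−mL=-9/5 → turn -1·90°

0 90/113 18/13 -432/1469 -9/13 -8 5 S
1 1 5 -2 -5/2 -8 6 W
2 90/29 90/89 2700/2581 -45/89 -7 6 N
3 9/4 9/10 27/40 -9/20 -7 7 E
4 10/13 2 -8/13 -1 -6 7 S
5 45/37 45/13 -540/481 -45/26 -6 8 W
6 18/5 90/109 756/545 -45/109 -5 8 N
final -5 9 E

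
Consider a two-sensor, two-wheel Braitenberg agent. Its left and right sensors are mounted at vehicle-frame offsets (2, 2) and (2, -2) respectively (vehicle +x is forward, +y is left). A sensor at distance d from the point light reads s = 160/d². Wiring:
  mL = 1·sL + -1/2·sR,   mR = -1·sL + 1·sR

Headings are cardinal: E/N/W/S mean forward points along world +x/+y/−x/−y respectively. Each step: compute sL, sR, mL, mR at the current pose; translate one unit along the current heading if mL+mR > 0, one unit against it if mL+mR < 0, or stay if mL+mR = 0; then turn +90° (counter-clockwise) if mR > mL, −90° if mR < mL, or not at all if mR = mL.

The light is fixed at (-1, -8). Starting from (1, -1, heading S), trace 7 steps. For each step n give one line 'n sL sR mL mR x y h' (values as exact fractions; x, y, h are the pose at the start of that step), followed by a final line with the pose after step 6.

0 160/41 32/5 144/205 512/205 1 -1 S
1 2 5 -1/2 3 1 -2 E
2 32/13 160/89 1808/1157 -768/1157 2 -2 N
3 80/53 16/5 -24/265 448/265 2 -1 E
4 32/17 160/117 2384/1989 -1024/1989 3 -1 N
5 20/17 20/9 10/153 160/153 3 0 E
6 160/109 160/149 15120/16241 -6400/16241 4 0 N
final 4 1 E

n=0: pose=(1,-1,S); sL=160/41, sR=32/5; mL=144/205, mR=512/205; mL+mR=16/5 → advance +1; mR−mL=368/205 → turn +1·90°
n=1: pose=(1,-2,E); sL=2, sR=5; mL=-1/2, mR=3; mL+mR=5/2 → advance +1; mR−mL=7/2 → turn +1·90°
n=2: pose=(2,-2,N); sL=32/13, sR=160/89; mL=1808/1157, mR=-768/1157; mL+mR=80/89 → advance +1; mR−mL=-2576/1157 → turn -1·90°
n=3: pose=(2,-1,E); sL=80/53, sR=16/5; mL=-24/265, mR=448/265; mL+mR=8/5 → advance +1; mR−mL=472/265 → turn +1·90°
n=4: pose=(3,-1,N); sL=32/17, sR=160/117; mL=2384/1989, mR=-1024/1989; mL+mR=80/117 → advance +1; mR−mL=-1136/663 → turn -1·90°
n=5: pose=(3,0,E); sL=20/17, sR=20/9; mL=10/153, mR=160/153; mL+mR=10/9 → advance +1; mR−mL=50/51 → turn +1·90°
n=6: pose=(4,0,N); sL=160/109, sR=160/149; mL=15120/16241, mR=-6400/16241; mL+mR=80/149 → advance +1; mR−mL=-21520/16241 → turn -1·90°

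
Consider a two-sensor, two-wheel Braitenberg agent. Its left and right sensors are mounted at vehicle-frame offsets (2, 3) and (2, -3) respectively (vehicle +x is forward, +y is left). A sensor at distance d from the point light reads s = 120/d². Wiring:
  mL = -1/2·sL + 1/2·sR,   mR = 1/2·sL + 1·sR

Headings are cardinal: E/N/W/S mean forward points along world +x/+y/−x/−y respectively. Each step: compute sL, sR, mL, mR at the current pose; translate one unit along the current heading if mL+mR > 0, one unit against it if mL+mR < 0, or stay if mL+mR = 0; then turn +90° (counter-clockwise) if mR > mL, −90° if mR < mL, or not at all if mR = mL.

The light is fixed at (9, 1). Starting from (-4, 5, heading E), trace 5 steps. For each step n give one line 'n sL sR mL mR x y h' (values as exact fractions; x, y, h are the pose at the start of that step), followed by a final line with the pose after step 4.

0 12/17 60/61 144/1037 1386/1037 -4 5 E
1 40/87 40/39 320/1131 1420/1131 -3 5 N
2 3/5 6/13 -9/130 99/130 -3 6 W
3 120/109 24/53 -1872/5777 5796/5777 -4 6 S
4 12/17 60/61 144/1037 1386/1037 -4 5 E
final -3 5 N

n=0: pose=(-4,5,E); sL=12/17, sR=60/61; mL=144/1037, mR=1386/1037; mL+mR=90/61 → advance +1; mR−mL=1242/1037 → turn +1·90°
n=1: pose=(-3,5,N); sL=40/87, sR=40/39; mL=320/1131, mR=1420/1131; mL+mR=20/13 → advance +1; mR−mL=1100/1131 → turn +1·90°
n=2: pose=(-3,6,W); sL=3/5, sR=6/13; mL=-9/130, mR=99/130; mL+mR=9/13 → advance +1; mR−mL=54/65 → turn +1·90°
n=3: pose=(-4,6,S); sL=120/109, sR=24/53; mL=-1872/5777, mR=5796/5777; mL+mR=36/53 → advance +1; mR−mL=7668/5777 → turn +1·90°
n=4: pose=(-4,5,E); sL=12/17, sR=60/61; mL=144/1037, mR=1386/1037; mL+mR=90/61 → advance +1; mR−mL=1242/1037 → turn +1·90°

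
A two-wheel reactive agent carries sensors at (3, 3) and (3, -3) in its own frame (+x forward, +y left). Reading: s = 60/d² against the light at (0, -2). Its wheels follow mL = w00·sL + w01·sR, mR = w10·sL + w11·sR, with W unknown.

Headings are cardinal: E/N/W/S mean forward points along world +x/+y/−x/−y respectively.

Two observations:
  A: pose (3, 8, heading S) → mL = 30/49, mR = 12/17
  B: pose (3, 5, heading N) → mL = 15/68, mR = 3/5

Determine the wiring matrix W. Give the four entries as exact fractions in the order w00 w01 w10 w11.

0 1/2 1 0

obs A: pose=(3,8,S) → sL=12/17, sR=60/49, mL=30/49, mR=12/17
obs B: pose=(3,5,N) → sL=3/5, sR=15/34, mL=15/68, mR=3/5
sensor matrix S = [[12/17, 60/49], [3/5, 15/34]]; det S = -5994/14161
solve [mL_A; mL_B] = S·[w00; w01] and [mR_A; mR_B] = S·[w10; w11]:
  w00 = 0, w01 = 1/2, w10 = 1, w11 = 0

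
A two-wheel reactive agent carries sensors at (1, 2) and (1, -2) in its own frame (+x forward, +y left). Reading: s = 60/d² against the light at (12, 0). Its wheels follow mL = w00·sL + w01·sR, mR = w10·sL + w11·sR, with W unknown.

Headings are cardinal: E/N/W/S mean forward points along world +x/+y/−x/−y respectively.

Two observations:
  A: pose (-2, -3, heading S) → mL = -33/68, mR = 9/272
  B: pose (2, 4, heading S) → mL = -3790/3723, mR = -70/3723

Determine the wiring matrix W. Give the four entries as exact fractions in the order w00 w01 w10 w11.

obs A: pose=(-2,-3,S) → sL=3/8, sR=15/68, mL=-33/68, mR=9/272
obs B: pose=(2,4,S) → sL=60/73, sR=20/51, mL=-3790/3723, mR=-70/3723
sensor matrix S = [[3/8, 15/68], [60/73, 20/51]]; det S = -5/146
solve [mL_A; mL_B] = S·[w00; w01] and [mR_A; mR_B] = S·[w10; w11]:
  w00 = -1, w01 = -1/2, w10 = -1/2, w11 = 1

-1 -1/2 -1/2 1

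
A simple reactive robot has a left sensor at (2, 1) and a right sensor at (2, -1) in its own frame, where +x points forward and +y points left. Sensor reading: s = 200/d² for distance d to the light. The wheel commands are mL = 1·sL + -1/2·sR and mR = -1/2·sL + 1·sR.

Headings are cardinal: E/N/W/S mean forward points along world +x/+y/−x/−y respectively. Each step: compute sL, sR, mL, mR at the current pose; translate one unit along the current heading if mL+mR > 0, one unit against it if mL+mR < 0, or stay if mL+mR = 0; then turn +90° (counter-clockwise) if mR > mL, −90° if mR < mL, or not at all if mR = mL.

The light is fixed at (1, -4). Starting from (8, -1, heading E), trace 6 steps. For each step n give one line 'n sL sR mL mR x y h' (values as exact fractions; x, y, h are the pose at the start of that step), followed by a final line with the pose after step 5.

n=0: pose=(8,-1,E); sL=200/97, sR=40/17; mL=1460/1649, mR=2180/1649; mL+mR=3640/1649 → advance +1; mR−mL=720/1649 → turn +1·90°
n=1: pose=(9,-1,N); sL=100/37, sR=100/53; mL=3450/1961, mR=1050/1961; mL+mR=4500/1961 → advance +1; mR−mL=-2400/1961 → turn -1·90°
n=2: pose=(9,0,E); sL=8/5, sR=200/109; mL=372/545, mR=564/545; mL+mR=936/545 → advance +1; mR−mL=192/545 → turn +1·90°
n=3: pose=(10,0,N); sL=2, sR=25/17; mL=43/34, mR=8/17; mL+mR=59/34 → advance +1; mR−mL=-27/34 → turn -1·90°
n=4: pose=(10,1,E); sL=200/157, sR=200/137; mL=11700/21509, mR=17700/21509; mL+mR=29400/21509 → advance +1; mR−mL=6000/21509 → turn +1·90°
n=5: pose=(11,1,N); sL=20/13, sR=20/17; mL=210/221, mR=90/221; mL+mR=300/221 → advance +1; mR−mL=-120/221 → turn -1·90°

0 200/97 40/17 1460/1649 2180/1649 8 -1 E
1 100/37 100/53 3450/1961 1050/1961 9 -1 N
2 8/5 200/109 372/545 564/545 9 0 E
3 2 25/17 43/34 8/17 10 0 N
4 200/157 200/137 11700/21509 17700/21509 10 1 E
5 20/13 20/17 210/221 90/221 11 1 N
final 11 2 E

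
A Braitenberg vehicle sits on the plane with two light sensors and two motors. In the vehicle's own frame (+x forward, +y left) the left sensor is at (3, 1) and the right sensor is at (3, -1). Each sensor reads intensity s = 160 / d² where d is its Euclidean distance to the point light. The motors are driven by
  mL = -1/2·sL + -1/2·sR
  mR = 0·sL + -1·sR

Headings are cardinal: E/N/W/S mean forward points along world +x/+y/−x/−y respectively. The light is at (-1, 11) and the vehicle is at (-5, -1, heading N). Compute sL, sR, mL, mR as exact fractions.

left sensor world pos  = (-6, 2); dL² = 106
right sensor world pos = (-4, 2); dR² = 90
sL = 160/106 = 80/53
sR = 160/90 = 16/9
mL = -1/2·sL + -1/2·sR = -784/477
mR = 0·sL + -1·sR = -16/9

80/53 16/9 -784/477 -16/9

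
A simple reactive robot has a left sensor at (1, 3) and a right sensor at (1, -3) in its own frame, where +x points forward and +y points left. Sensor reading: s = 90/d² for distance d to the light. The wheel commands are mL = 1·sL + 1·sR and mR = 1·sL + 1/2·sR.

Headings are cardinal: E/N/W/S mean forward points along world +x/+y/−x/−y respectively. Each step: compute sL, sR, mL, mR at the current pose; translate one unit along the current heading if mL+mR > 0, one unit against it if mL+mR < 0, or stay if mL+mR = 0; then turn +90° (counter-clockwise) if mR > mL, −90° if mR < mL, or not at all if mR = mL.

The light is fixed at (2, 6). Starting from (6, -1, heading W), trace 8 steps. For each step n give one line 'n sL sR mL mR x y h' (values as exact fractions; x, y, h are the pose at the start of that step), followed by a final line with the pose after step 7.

0 90/109 18/5 2412/545 1431/545 6 -1 W
1 5/2 5/4 15/4 25/8 5 -1 N
2 18/5 90/97 2196/485 1971/485 5 0 E
3 45/49 9/5 666/245 891/490 6 0 S
4 90/109 18/5 2412/545 1431/545 6 -1 W
5 5/2 5/4 15/4 25/8 5 -1 N
6 18/5 90/97 2196/485 1971/485 5 0 E
7 45/49 9/5 666/245 891/490 6 0 S
final 6 -1 W

n=0: pose=(6,-1,W); sL=90/109, sR=18/5; mL=2412/545, mR=1431/545; mL+mR=3843/545 → advance +1; mR−mL=-9/5 → turn -1·90°
n=1: pose=(5,-1,N); sL=5/2, sR=5/4; mL=15/4, mR=25/8; mL+mR=55/8 → advance +1; mR−mL=-5/8 → turn -1·90°
n=2: pose=(5,0,E); sL=18/5, sR=90/97; mL=2196/485, mR=1971/485; mL+mR=4167/485 → advance +1; mR−mL=-45/97 → turn -1·90°
n=3: pose=(6,0,S); sL=45/49, sR=9/5; mL=666/245, mR=891/490; mL+mR=2223/490 → advance +1; mR−mL=-9/10 → turn -1·90°
n=4: pose=(6,-1,W); sL=90/109, sR=18/5; mL=2412/545, mR=1431/545; mL+mR=3843/545 → advance +1; mR−mL=-9/5 → turn -1·90°
n=5: pose=(5,-1,N); sL=5/2, sR=5/4; mL=15/4, mR=25/8; mL+mR=55/8 → advance +1; mR−mL=-5/8 → turn -1·90°
n=6: pose=(5,0,E); sL=18/5, sR=90/97; mL=2196/485, mR=1971/485; mL+mR=4167/485 → advance +1; mR−mL=-45/97 → turn -1·90°
n=7: pose=(6,0,S); sL=45/49, sR=9/5; mL=666/245, mR=891/490; mL+mR=2223/490 → advance +1; mR−mL=-9/10 → turn -1·90°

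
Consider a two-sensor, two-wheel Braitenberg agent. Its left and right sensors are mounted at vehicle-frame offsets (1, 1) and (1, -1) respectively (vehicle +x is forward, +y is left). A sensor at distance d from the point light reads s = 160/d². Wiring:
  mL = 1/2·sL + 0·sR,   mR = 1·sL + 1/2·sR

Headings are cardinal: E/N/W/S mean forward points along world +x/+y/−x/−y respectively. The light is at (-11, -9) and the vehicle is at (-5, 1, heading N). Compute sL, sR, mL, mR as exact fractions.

80/73 16/17 40/73 1944/1241

left sensor world pos  = (-6, 2); dL² = 146
right sensor world pos = (-4, 2); dR² = 170
sL = 160/146 = 80/73
sR = 160/170 = 16/17
mL = 1/2·sL + 0·sR = 40/73
mR = 1·sL + 1/2·sR = 1944/1241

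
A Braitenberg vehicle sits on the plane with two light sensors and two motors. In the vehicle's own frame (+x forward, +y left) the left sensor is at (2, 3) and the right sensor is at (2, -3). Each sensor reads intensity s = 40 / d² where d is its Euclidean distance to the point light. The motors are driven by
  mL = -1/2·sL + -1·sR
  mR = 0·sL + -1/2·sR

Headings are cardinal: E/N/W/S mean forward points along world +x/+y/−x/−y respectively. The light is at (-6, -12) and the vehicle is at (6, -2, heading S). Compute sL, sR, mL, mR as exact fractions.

40/289 8/29 -2892/8381 -4/29

left sensor world pos  = (9, -4); dL² = 289
right sensor world pos = (3, -4); dR² = 145
sL = 40/289 = 40/289
sR = 40/145 = 8/29
mL = -1/2·sL + -1·sR = -2892/8381
mR = 0·sL + -1/2·sR = -4/29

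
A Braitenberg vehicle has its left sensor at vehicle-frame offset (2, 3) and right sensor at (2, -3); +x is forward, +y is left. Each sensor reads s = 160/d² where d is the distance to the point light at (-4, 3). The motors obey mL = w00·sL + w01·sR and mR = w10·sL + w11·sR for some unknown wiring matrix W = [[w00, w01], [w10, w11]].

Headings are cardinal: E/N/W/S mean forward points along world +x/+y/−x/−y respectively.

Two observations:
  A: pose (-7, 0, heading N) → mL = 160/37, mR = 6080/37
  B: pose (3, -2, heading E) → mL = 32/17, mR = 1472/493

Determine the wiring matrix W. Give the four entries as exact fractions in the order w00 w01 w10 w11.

1 0 1 1

obs A: pose=(-7,0,N) → sL=160/37, sR=160, mL=160/37, mR=6080/37
obs B: pose=(3,-2,E) → sL=32/17, sR=32/29, mL=32/17, mR=1472/493
sensor matrix S = [[160/37, 160], [32/17, 32/29]]; det S = -5406720/18241
solve [mL_A; mL_B] = S·[w00; w01] and [mR_A; mR_B] = S·[w10; w11]:
  w00 = 1, w01 = 0, w10 = 1, w11 = 1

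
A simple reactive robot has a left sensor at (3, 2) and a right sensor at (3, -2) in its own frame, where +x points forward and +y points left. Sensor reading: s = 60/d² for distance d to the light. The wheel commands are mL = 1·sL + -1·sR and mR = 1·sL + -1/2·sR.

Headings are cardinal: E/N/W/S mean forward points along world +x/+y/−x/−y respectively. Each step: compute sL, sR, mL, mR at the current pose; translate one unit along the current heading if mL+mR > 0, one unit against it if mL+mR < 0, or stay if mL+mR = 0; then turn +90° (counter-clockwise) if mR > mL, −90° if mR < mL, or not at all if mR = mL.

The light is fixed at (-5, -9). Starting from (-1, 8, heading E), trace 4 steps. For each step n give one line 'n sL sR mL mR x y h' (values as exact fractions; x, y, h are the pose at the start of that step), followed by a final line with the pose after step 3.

0 6/41 30/137 -408/5617 207/5617 -1 8 E
1 60/401 12/85 288/34085 2694/34085 -2 8 N
2 15/64 3/20 27/320 51/320 -2 9 W
3 60/241 4/15 -64/3615 418/3615 -3 9 S
final -3 8 E

n=0: pose=(-1,8,E); sL=6/41, sR=30/137; mL=-408/5617, mR=207/5617; mL+mR=-201/5617 → advance -1; mR−mL=15/137 → turn +1·90°
n=1: pose=(-2,8,N); sL=60/401, sR=12/85; mL=288/34085, mR=2694/34085; mL+mR=2982/34085 → advance +1; mR−mL=6/85 → turn +1·90°
n=2: pose=(-2,9,W); sL=15/64, sR=3/20; mL=27/320, mR=51/320; mL+mR=39/160 → advance +1; mR−mL=3/40 → turn +1·90°
n=3: pose=(-3,9,S); sL=60/241, sR=4/15; mL=-64/3615, mR=418/3615; mL+mR=118/1205 → advance +1; mR−mL=2/15 → turn +1·90°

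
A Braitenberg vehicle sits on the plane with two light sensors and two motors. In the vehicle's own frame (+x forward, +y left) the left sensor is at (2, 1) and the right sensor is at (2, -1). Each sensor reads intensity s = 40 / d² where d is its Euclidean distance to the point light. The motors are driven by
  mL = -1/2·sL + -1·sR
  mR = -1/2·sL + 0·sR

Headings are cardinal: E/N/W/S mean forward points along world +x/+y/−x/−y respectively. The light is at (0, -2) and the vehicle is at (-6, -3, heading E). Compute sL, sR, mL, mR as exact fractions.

left sensor world pos  = (-4, -2); dL² = 16
right sensor world pos = (-4, -4); dR² = 20
sL = 40/16 = 5/2
sR = 40/20 = 2
mL = -1/2·sL + -1·sR = -13/4
mR = -1/2·sL + 0·sR = -5/4

5/2 2 -13/4 -5/4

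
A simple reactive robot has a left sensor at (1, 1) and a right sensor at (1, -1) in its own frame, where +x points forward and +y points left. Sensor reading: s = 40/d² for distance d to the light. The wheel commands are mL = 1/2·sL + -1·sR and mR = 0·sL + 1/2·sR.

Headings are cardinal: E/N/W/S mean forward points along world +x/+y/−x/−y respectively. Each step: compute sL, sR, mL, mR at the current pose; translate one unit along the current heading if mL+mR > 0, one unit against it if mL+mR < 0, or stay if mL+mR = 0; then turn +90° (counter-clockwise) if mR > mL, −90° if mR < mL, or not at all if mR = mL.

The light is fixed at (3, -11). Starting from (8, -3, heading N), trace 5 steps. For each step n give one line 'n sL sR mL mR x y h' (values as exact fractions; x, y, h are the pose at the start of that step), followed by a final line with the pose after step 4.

0 40/97 40/117 -1540/11349 20/117 8 -3 N
1 1/2 10/29 -11/116 5/29 8 -2 W
2 40/89 40/73 -2100/6497 20/73 7 -2 S
3 20/73 20/53 -930/3869 10/53 7 -1 E
4 8/25 40/137 -452/3425 20/137 6 -1 N
final 6 0 W

n=0: pose=(8,-3,N); sL=40/97, sR=40/117; mL=-1540/11349, mR=20/117; mL+mR=400/11349 → advance +1; mR−mL=1160/3783 → turn +1·90°
n=1: pose=(8,-2,W); sL=1/2, sR=10/29; mL=-11/116, mR=5/29; mL+mR=9/116 → advance +1; mR−mL=31/116 → turn +1·90°
n=2: pose=(7,-2,S); sL=40/89, sR=40/73; mL=-2100/6497, mR=20/73; mL+mR=-320/6497 → advance -1; mR−mL=3880/6497 → turn +1·90°
n=3: pose=(7,-1,E); sL=20/73, sR=20/53; mL=-930/3869, mR=10/53; mL+mR=-200/3869 → advance -1; mR−mL=1660/3869 → turn +1·90°
n=4: pose=(6,-1,N); sL=8/25, sR=40/137; mL=-452/3425, mR=20/137; mL+mR=48/3425 → advance +1; mR−mL=952/3425 → turn +1·90°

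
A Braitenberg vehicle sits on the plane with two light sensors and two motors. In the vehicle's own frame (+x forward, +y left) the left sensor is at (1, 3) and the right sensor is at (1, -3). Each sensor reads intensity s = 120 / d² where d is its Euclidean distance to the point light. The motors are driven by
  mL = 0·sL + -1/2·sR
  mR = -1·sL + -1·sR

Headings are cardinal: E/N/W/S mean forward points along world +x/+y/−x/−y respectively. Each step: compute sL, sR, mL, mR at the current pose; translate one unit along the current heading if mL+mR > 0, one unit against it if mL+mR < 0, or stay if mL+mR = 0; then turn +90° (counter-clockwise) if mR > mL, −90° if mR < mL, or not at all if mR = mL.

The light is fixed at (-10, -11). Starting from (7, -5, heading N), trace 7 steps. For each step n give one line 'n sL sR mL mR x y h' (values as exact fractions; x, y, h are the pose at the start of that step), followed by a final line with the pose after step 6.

n=0: pose=(7,-5,N); sL=24/49, sR=120/449; mL=-60/449, mR=-16656/22001; mL+mR=-19596/22001 → advance -1; mR−mL=-13716/22001 → turn -1·90°
n=1: pose=(7,-6,E); sL=30/97, sR=15/41; mL=-15/82, mR=-2685/3977; mL+mR=-6825/7954 → advance -1; mR−mL=-3915/7954 → turn -1·90°
n=2: pose=(6,-6,S); sL=120/377, sR=24/37; mL=-12/37, mR=-13488/13949; mL+mR=-18012/13949 → advance -1; mR−mL=-8964/13949 → turn -1·90°
n=3: pose=(6,-5,W); sL=20/39, sR=20/51; mL=-10/51, mR=-200/221; mL+mR=-730/663 → advance -1; mR−mL=-470/663 → turn -1·90°
n=4: pose=(7,-5,N); sL=24/49, sR=120/449; mL=-60/449, mR=-16656/22001; mL+mR=-19596/22001 → advance -1; mR−mL=-13716/22001 → turn -1·90°
n=5: pose=(7,-6,E); sL=30/97, sR=15/41; mL=-15/82, mR=-2685/3977; mL+mR=-6825/7954 → advance -1; mR−mL=-3915/7954 → turn -1·90°
n=6: pose=(6,-6,S); sL=120/377, sR=24/37; mL=-12/37, mR=-13488/13949; mL+mR=-18012/13949 → advance -1; mR−mL=-8964/13949 → turn -1·90°

0 24/49 120/449 -60/449 -16656/22001 7 -5 N
1 30/97 15/41 -15/82 -2685/3977 7 -6 E
2 120/377 24/37 -12/37 -13488/13949 6 -6 S
3 20/39 20/51 -10/51 -200/221 6 -5 W
4 24/49 120/449 -60/449 -16656/22001 7 -5 N
5 30/97 15/41 -15/82 -2685/3977 7 -6 E
6 120/377 24/37 -12/37 -13488/13949 6 -6 S
final 6 -5 W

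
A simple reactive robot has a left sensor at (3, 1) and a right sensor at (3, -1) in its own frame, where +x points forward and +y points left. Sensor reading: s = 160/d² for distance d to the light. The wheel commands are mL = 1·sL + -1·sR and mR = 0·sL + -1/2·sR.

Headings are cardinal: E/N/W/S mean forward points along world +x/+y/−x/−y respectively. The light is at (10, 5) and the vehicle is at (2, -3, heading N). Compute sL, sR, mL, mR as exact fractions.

80/53 80/37 -1280/1961 -40/37

left sensor world pos  = (1, 0); dL² = 106
right sensor world pos = (3, 0); dR² = 74
sL = 160/106 = 80/53
sR = 160/74 = 80/37
mL = 1·sL + -1·sR = -1280/1961
mR = 0·sL + -1/2·sR = -40/37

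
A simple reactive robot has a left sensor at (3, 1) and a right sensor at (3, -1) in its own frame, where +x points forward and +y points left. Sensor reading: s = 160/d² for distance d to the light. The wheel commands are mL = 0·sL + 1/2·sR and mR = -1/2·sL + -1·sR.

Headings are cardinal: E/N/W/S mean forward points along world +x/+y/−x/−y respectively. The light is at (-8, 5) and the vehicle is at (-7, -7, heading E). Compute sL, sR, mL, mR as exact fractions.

160/137 32/37 16/37 -7344/5069

left sensor world pos  = (-4, -6); dL² = 137
right sensor world pos = (-4, -8); dR² = 185
sL = 160/137 = 160/137
sR = 160/185 = 32/37
mL = 0·sL + 1/2·sR = 16/37
mR = -1/2·sL + -1·sR = -7344/5069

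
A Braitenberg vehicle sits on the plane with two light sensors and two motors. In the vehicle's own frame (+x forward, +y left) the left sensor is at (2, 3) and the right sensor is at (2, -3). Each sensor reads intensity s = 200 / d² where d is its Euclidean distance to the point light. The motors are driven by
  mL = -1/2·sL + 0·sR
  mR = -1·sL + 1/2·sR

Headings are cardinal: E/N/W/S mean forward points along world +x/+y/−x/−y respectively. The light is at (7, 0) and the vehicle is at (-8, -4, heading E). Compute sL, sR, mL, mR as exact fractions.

20/17 100/109 -10/17 -1330/1853

left sensor world pos  = (-6, -1); dL² = 170
right sensor world pos = (-6, -7); dR² = 218
sL = 200/170 = 20/17
sR = 200/218 = 100/109
mL = -1/2·sL + 0·sR = -10/17
mR = -1·sL + 1/2·sR = -1330/1853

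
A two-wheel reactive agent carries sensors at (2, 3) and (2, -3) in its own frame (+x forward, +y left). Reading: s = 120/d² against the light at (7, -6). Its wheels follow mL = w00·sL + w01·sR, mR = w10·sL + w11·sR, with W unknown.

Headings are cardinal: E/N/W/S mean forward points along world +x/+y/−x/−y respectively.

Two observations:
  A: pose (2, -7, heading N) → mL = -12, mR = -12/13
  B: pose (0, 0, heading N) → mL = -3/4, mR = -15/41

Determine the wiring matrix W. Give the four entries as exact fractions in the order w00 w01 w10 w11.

0 -1/2 -1/2 0

obs A: pose=(2,-7,N) → sL=24/13, sR=24, mL=-12, mR=-12/13
obs B: pose=(0,0,N) → sL=30/41, sR=3/2, mL=-3/4, mR=-15/41
sensor matrix S = [[24/13, 24], [30/41, 3/2]]; det S = -7884/533
solve [mL_A; mL_B] = S·[w00; w01] and [mR_A; mR_B] = S·[w10; w11]:
  w00 = 0, w01 = -1/2, w10 = -1/2, w11 = 0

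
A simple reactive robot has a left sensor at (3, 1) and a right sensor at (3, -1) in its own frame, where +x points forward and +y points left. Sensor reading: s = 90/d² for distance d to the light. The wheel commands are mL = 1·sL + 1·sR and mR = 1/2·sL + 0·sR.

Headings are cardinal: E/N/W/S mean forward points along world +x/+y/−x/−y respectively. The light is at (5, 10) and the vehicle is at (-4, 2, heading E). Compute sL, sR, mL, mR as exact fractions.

18/17 10/13 404/221 9/17

left sensor world pos  = (-1, 3); dL² = 85
right sensor world pos = (-1, 1); dR² = 117
sL = 90/85 = 18/17
sR = 90/117 = 10/13
mL = 1·sL + 1·sR = 404/221
mR = 1/2·sL + 0·sR = 9/17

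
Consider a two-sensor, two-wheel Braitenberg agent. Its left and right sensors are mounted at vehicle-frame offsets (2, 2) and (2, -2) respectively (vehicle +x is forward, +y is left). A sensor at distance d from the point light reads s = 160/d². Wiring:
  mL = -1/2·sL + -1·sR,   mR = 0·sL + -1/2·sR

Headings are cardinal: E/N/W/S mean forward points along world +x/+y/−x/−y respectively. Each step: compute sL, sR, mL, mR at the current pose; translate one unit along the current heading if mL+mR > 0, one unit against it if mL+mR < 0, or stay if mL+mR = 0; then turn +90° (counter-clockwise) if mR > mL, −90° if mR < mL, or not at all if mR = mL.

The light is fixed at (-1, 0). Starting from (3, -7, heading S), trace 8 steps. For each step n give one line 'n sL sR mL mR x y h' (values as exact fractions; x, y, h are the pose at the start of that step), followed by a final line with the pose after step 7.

n=0: pose=(3,-7,S); sL=160/117, sR=32/17; mL=-5104/1989, mR=-16/17; mL+mR=-6976/1989 → advance -1; mR−mL=3232/1989 → turn +1·90°
n=1: pose=(3,-6,E); sL=40/13, sR=8/5; mL=-204/65, mR=-4/5; mL+mR=-256/65 → advance -1; mR−mL=152/65 → turn +1·90°
n=2: pose=(2,-6,N); sL=160/17, sR=160/41; mL=-6000/697, mR=-80/41; mL+mR=-7360/697 → advance -1; mR−mL=4640/697 → turn +1·90°
n=3: pose=(2,-7,W); sL=80/41, sR=80/13; mL=-3800/533, mR=-40/13; mL+mR=-5440/533 → advance -1; mR−mL=2160/533 → turn +1·90°
n=4: pose=(3,-7,S); sL=160/117, sR=32/17; mL=-5104/1989, mR=-16/17; mL+mR=-6976/1989 → advance -1; mR−mL=3232/1989 → turn +1·90°
n=5: pose=(3,-6,E); sL=40/13, sR=8/5; mL=-204/65, mR=-4/5; mL+mR=-256/65 → advance -1; mR−mL=152/65 → turn +1·90°
n=6: pose=(2,-6,N); sL=160/17, sR=160/41; mL=-6000/697, mR=-80/41; mL+mR=-7360/697 → advance -1; mR−mL=4640/697 → turn +1·90°
n=7: pose=(2,-7,W); sL=80/41, sR=80/13; mL=-3800/533, mR=-40/13; mL+mR=-5440/533 → advance -1; mR−mL=2160/533 → turn +1·90°

0 160/117 32/17 -5104/1989 -16/17 3 -7 S
1 40/13 8/5 -204/65 -4/5 3 -6 E
2 160/17 160/41 -6000/697 -80/41 2 -6 N
3 80/41 80/13 -3800/533 -40/13 2 -7 W
4 160/117 32/17 -5104/1989 -16/17 3 -7 S
5 40/13 8/5 -204/65 -4/5 3 -6 E
6 160/17 160/41 -6000/697 -80/41 2 -6 N
7 80/41 80/13 -3800/533 -40/13 2 -7 W
final 3 -7 S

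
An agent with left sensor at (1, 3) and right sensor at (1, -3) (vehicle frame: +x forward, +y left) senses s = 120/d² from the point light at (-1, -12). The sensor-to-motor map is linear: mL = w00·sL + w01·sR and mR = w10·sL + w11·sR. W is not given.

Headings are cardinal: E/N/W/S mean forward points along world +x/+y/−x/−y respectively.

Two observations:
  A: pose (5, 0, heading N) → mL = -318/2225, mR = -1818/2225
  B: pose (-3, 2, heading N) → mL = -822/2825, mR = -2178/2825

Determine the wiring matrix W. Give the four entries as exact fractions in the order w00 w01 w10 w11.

obs A: pose=(5,0,N) → sL=60/89, sR=12/25, mL=-318/2225, mR=-1818/2225
obs B: pose=(-3,2,N) → sL=12/25, sR=60/113, mL=-822/2825, mR=-2178/2825
sensor matrix S = [[60/89, 12/25], [12/25, 60/113]]; det S = 801792/6285625
solve [mL_A; mL_B] = S·[w00; w01] and [mR_A; mR_B] = S·[w10; w11]:
  w00 = 1/2, w01 = -1, w10 = -1/2, w11 = -1

1/2 -1 -1/2 -1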